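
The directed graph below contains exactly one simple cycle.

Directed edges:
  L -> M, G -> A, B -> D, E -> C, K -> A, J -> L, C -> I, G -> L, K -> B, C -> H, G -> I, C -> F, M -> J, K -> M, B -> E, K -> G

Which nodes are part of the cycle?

DFS with gray/black marking from M:
M gray
  J gray
    L gray
      L→M: M is gray → back edge
Back edge closes the cycle M → J → L → M; its vertices are {J, L, M}.

J, L, M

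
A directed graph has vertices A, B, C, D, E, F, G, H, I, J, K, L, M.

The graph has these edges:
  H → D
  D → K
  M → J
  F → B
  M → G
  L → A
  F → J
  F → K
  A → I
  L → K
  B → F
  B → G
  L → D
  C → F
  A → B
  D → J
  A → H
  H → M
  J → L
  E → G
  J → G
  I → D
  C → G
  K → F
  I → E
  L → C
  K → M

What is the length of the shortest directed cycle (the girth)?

For each vertex v, BFS finds the shortest path from v back to v.
The shortest such closed walk is K → F → K, length 2.

2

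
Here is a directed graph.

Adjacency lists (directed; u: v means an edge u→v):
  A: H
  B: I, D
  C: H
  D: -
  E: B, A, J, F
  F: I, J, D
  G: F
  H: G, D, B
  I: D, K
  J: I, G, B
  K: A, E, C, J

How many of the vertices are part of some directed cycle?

A vertex is on a directed cycle iff it belongs to a strongly connected component of size ≥ 2 (or has a self-loop).
The vertices on cycles are {A, B, C, E, F, G, H, I, J, K} — 10 in total.

10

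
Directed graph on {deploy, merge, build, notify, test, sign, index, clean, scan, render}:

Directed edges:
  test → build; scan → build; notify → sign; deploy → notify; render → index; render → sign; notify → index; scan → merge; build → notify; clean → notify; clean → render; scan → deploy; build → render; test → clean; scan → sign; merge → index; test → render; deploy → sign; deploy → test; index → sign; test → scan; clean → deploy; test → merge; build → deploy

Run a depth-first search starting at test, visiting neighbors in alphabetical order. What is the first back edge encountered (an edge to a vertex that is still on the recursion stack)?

DFS from test (visiting neighbors in alphabetical order); mark gray on enter, black on exit:
test gray
  build gray
    deploy gray
      notify gray
        index gray
          sign gray
          sign black
        index black
        notify→sign: sign black — skip
      notify black
      deploy→sign: sign black — skip
      deploy→test: test is gray → back edge
First back edge: deploy → test.

deploy→test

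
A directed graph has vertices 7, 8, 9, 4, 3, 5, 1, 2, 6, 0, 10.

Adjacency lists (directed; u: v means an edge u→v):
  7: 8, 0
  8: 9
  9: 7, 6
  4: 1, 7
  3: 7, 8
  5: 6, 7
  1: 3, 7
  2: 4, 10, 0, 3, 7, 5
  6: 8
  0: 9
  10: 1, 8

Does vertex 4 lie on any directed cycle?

4 lies on a cycle iff there is a path from 4 back to itself.
Exploring from 4, it never reaches itself; equivalently, its strongly connected component is a singleton.

No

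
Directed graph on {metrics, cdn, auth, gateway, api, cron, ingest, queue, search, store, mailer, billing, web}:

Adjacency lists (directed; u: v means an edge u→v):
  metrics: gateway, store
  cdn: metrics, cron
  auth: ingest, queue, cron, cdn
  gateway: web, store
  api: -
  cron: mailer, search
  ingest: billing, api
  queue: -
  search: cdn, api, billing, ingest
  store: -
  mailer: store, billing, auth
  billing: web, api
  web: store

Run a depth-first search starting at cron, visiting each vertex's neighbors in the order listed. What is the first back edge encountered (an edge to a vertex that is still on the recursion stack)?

auth->cron

DFS from cron (visiting each vertex's neighbors in the order listed); mark gray on enter, black on exit:
cron gray
  mailer gray
    store gray
    store black
    billing gray
      web gray
        web→store: store black — skip
      web black
      api gray
      api black
    billing black
    auth gray
      ingest gray
        ingest→billing: billing black — skip
        ingest→api: api black — skip
      ingest black
      queue gray
      queue black
      auth→cron: cron is gray → back edge
First back edge: auth → cron.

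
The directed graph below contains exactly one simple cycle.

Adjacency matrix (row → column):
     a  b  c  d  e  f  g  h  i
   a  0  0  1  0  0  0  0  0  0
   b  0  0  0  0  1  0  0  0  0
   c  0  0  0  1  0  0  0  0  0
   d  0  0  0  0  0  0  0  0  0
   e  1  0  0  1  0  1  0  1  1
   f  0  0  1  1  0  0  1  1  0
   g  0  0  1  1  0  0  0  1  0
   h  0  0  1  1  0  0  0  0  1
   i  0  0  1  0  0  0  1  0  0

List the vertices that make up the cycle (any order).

DFS with gray/black marking from i:
i gray
  c gray
    d gray
    d black
  c black
  g gray
    g→c: c black — skip
    g→d: d black — skip
    h gray
      h→d: d black — skip
      h→i: i is gray → back edge
Back edge closes the cycle i → g → h → i; its vertices are {g, h, i}.

g, h, i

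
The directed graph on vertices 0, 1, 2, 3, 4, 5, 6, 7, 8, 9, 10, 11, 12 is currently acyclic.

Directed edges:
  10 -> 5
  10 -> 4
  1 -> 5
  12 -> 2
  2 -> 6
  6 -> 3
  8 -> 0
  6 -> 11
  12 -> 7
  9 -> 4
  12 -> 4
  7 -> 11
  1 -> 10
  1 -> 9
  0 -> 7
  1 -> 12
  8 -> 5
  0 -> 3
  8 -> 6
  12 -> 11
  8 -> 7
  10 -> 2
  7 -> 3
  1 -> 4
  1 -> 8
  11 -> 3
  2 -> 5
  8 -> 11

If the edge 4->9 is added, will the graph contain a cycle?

Yes

Adding 4→9 creates a cycle iff 9 can already reach 4.
Path from 9: 9 → 4.
So 9 → … → 4 → 9 is a cycle.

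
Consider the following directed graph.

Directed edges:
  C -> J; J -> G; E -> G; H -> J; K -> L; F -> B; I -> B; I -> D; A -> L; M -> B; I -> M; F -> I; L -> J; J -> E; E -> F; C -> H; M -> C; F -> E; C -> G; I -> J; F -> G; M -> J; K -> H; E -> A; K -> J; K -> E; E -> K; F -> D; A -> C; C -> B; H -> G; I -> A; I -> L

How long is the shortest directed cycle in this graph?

For each vertex v, BFS finds the shortest path from v back to v.
The shortest such closed walk is K → E → K, length 2.

2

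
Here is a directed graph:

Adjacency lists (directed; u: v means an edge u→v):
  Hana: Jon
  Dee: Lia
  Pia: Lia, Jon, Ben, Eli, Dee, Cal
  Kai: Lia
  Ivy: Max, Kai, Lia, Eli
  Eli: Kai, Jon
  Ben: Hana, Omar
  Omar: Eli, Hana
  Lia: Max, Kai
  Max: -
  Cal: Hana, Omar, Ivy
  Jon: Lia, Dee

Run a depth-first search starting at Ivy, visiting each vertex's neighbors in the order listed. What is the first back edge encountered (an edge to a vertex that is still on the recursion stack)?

DFS from Ivy (visiting each vertex's neighbors in the order listed); mark gray on enter, black on exit:
Ivy gray
  Max gray
  Max black
  Kai gray
    Lia gray
      Lia→Max: Max black — skip
      Lia→Kai: Kai is gray → back edge
First back edge: Lia → Kai.

Lia->Kai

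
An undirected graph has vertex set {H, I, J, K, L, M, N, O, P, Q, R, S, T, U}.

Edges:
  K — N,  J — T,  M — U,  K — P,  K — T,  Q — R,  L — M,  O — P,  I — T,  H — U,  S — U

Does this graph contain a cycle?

No

DFS, tracking each vertex's parent; an edge to a visited non-parent vertex closes a cycle.
Start from R:
visit R (parent –)
  visit Q (parent R)
    Q–R: parent, skip
visit H (parent –)
  visit U (parent H)
    U–H: parent, skip
    visit M (parent U)
      visit L (parent M)
        L–M: parent, skip
      M–U: parent, skip
    visit S (parent U)
      S–U: parent, skip
visit I (parent –)
  visit T (parent I)
    visit K (parent T)
      K–T: parent, skip
      visit P (parent K)
        P–K: parent, skip
        visit O (parent P)
          O–P: parent, skip
      visit N (parent K)
        N–K: parent, skip
    T–I: parent, skip
    visit J (parent T)
      J–T: parent, skip
No non-parent visited neighbor found — the graph is a forest.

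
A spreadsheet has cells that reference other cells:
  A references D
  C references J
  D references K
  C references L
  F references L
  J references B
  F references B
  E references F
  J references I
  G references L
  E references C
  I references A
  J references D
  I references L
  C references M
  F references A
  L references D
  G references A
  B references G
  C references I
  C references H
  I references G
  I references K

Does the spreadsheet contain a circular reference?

DFS with white/gray/black marking, starting from M:
M gray
M black
I gray
  L gray
    D gray
      K gray
      K black
    D black
  L black
  I→K: K black — skip
  A gray
    A→D: D black — skip
  A black
  G gray
    G→A: A black — skip
    G→L: L black — skip
  G black
I black
B gray
  B→G: G black — skip
B black
E gray
  C gray
    J gray
      J→D: D black — skip
      J→I: I black — skip
      J→B: B black — skip
    J black
    C→L: L black — skip
    H gray
    H black
    C→M: M black — skip
    C→I: I black — skip
  C black
  F gray
    F→L: L black — skip
    F→B: B black — skip
    F→A: A black — skip
  F black
E black
Every edge goes to a white or black vertex — no back edge, so the graph is acyclic.

No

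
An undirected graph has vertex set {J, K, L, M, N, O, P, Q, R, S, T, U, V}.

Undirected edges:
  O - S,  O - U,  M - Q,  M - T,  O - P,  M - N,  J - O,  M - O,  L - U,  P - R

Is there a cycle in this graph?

No

DFS, tracking each vertex's parent; an edge to a visited non-parent vertex closes a cycle.
Start from T:
visit T (parent –)
  visit M (parent T)
    visit N (parent M)
      N–M: parent, skip
    M–T: parent, skip
    visit Q (parent M)
      Q–M: parent, skip
    visit O (parent M)
      visit U (parent O)
        U–O: parent, skip
        visit L (parent U)
          L–U: parent, skip
      visit S (parent O)
        S–O: parent, skip
      visit J (parent O)
        J–O: parent, skip
      visit P (parent O)
        P–O: parent, skip
        visit R (parent P)
          R–P: parent, skip
      O–M: parent, skip
visit K (parent –)
visit V (parent –)
No non-parent visited neighbor found — the graph is a forest.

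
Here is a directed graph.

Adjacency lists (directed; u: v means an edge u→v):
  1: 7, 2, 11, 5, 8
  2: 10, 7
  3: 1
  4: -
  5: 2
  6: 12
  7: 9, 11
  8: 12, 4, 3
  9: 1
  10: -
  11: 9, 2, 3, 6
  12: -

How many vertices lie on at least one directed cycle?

8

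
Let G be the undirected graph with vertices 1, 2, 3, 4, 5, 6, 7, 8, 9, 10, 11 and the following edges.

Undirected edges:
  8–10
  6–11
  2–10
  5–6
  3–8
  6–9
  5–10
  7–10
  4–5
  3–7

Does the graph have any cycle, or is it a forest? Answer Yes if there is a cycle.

DFS, tracking each vertex's parent; an edge to a visited non-parent vertex closes a cycle.
Start from 11:
visit 11 (parent –)
  visit 6 (parent 11)
    6–11: parent, skip
    visit 9 (parent 6)
      9–6: parent, skip
    visit 5 (parent 6)
      5–6: parent, skip
      visit 4 (parent 5)
        4–5: parent, skip
      visit 10 (parent 5)
        10–5: parent, skip
        visit 8 (parent 10)
          8–10: parent, skip
          visit 3 (parent 8)
            visit 7 (parent 3)
              7–3: parent, skip
              7–10: 10 visited and ≠ parent → cycle
Cycle: 10 – 8 – 3 – 7 – 10.

Yes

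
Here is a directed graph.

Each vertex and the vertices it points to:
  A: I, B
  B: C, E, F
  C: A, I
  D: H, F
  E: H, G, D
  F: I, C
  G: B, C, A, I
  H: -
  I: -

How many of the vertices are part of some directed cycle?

7

A vertex is on a directed cycle iff it belongs to a strongly connected component of size ≥ 2 (or has a self-loop).
The vertices on cycles are {A, B, C, D, E, F, G} — 7 in total.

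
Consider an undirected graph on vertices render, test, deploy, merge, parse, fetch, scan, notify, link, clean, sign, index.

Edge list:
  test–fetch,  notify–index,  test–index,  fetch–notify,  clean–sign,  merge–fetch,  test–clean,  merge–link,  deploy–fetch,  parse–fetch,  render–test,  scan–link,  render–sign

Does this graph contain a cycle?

DFS, tracking each vertex's parent; an edge to a visited non-parent vertex closes a cycle.
Start from test:
visit test (parent –)
  visit fetch (parent test)
    visit parse (parent fetch)
      parse–fetch: parent, skip
    visit deploy (parent fetch)
      deploy–fetch: parent, skip
    visit notify (parent fetch)
      visit index (parent notify)
        index–test: test visited and ≠ parent → cycle
Cycle: test – fetch – notify – index – test.

Yes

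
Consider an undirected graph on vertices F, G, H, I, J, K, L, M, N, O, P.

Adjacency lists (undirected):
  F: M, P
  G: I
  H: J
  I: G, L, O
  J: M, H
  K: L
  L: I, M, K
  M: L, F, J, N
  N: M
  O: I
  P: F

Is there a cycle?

DFS, tracking each vertex's parent; an edge to a visited non-parent vertex closes a cycle.
Start from F:
visit F (parent –)
  visit M (parent F)
    visit L (parent M)
      visit I (parent L)
        visit G (parent I)
          G–I: parent, skip
        I–L: parent, skip
        visit O (parent I)
          O–I: parent, skip
      L–M: parent, skip
      visit K (parent L)
        K–L: parent, skip
    M–F: parent, skip
    visit J (parent M)
      J–M: parent, skip
      visit H (parent J)
        H–J: parent, skip
    visit N (parent M)
      N–M: parent, skip
  visit P (parent F)
    P–F: parent, skip
No non-parent visited neighbor found — the graph is a forest.

No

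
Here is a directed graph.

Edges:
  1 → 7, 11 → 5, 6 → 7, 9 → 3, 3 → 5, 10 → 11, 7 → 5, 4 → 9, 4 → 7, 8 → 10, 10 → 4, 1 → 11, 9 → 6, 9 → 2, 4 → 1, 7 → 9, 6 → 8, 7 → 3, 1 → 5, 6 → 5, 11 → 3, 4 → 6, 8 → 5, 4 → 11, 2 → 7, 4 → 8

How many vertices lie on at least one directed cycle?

8

A vertex is on a directed cycle iff it belongs to a strongly connected component of size ≥ 2 (or has a self-loop).
The vertices on cycles are {1, 2, 4, 6, 7, 8, 9, 10} — 8 in total.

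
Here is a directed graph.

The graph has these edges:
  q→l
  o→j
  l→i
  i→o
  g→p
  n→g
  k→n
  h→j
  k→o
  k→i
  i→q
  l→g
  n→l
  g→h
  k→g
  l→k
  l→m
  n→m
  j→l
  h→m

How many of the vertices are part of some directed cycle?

A vertex is on a directed cycle iff it belongs to a strongly connected component of size ≥ 2 (or has a self-loop).
The vertices on cycles are {g, h, i, j, k, l, n, o, q} — 9 in total.

9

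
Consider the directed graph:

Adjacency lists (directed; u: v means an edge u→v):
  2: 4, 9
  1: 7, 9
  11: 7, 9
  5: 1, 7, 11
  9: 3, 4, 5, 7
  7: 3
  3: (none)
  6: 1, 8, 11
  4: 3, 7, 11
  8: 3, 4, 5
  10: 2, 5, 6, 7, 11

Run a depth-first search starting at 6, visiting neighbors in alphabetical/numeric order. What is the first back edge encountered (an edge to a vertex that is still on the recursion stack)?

11->9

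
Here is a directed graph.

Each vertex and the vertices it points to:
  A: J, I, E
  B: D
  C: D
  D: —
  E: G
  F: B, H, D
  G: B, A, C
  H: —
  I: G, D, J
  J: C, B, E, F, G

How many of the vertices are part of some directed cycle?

5

A vertex is on a directed cycle iff it belongs to a strongly connected component of size ≥ 2 (or has a self-loop).
The vertices on cycles are {A, E, G, I, J} — 5 in total.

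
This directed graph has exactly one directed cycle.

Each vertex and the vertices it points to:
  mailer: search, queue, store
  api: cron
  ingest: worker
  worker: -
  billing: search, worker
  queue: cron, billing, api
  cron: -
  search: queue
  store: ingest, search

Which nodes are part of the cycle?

DFS with gray/black marking from queue:
queue gray
  cron gray
  cron black
  billing gray
    search gray
      search→queue: queue is gray → back edge
Back edge closes the cycle queue → billing → search → queue; its vertices are {queue, search, billing}.

queue, search, billing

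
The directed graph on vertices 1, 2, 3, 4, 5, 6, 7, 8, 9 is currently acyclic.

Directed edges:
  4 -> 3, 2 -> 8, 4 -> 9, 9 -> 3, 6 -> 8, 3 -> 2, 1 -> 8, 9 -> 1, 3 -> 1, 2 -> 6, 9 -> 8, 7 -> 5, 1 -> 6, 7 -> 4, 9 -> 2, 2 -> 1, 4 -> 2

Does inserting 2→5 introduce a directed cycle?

No

Adding 2→5 creates a cycle iff 5 can already reach 2.
Explore from 5: no path reaches 2. The graph stays acyclic.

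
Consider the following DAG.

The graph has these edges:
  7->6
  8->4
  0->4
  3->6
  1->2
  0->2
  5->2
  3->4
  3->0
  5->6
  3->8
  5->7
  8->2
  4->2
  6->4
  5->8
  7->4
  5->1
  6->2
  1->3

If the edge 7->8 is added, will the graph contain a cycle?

Adding 7→8 creates a cycle iff 8 can already reach 7.
Explore from 8: no path reaches 7. The graph stays acyclic.

No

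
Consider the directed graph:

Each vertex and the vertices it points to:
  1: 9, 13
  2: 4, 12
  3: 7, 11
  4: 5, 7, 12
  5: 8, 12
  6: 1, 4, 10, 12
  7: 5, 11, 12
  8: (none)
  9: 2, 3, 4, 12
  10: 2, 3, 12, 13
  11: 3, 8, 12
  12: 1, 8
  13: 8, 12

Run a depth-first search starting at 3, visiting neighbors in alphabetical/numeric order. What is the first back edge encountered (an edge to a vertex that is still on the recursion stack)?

DFS from 3 (visiting neighbors in alphabetical/numeric order); mark gray on enter, black on exit:
3 gray
  7 gray
    5 gray
      8 gray
      8 black
      12 gray
        1 gray
          9 gray
            2 gray
              4 gray
                4→5: 5 is gray → back edge
First back edge: 4 → 5.

4→5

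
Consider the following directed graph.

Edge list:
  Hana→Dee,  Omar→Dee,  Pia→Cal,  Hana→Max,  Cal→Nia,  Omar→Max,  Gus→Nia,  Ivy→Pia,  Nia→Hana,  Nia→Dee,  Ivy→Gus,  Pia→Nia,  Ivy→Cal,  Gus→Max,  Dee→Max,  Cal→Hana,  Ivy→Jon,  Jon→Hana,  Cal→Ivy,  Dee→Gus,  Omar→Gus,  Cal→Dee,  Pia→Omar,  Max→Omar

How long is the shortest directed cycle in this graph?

2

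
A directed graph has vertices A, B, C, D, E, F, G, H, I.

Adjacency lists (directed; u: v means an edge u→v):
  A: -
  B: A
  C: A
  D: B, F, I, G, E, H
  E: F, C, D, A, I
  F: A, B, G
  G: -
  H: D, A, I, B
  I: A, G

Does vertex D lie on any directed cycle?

D is on a cycle iff D can reach itself via ≥1 edge.
D → E → D — yes.

Yes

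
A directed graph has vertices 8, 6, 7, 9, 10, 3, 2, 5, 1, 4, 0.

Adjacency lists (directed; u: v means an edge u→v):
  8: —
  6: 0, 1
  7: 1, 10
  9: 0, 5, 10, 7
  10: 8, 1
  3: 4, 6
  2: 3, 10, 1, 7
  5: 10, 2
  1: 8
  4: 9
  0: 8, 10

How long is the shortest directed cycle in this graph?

For each vertex v, BFS finds the shortest path from v back to v.
The shortest such closed walk is 3 → 4 → 9 → 5 → 2 → 3, length 5.

5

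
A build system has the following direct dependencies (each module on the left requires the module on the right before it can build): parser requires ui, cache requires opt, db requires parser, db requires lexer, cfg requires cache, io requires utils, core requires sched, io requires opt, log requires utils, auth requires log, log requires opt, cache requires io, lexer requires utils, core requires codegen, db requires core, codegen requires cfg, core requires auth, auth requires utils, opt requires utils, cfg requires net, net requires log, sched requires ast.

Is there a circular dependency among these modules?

DFS with white/gray/black marking, starting from core:
core gray
  sched gray
    ast gray
    ast black
  sched black
  auth gray
    log gray
      utils gray
      utils black
      opt gray
        opt→utils: utils black — skip
      opt black
    log black
    auth→utils: utils black — skip
  auth black
  codegen gray
    cfg gray
      net gray
        net→log: log black — skip
      net black
      cache gray
        cache→opt: opt black — skip
        io gray
          io→utils: utils black — skip
          io→opt: opt black — skip
        io black
      cache black
    cfg black
  codegen black
core black
lexer gray
  lexer→utils: utils black — skip
lexer black
parser gray
  ui gray
  ui black
parser black
db gray
  db→core: core black — skip
  db→parser: parser black — skip
  db→lexer: lexer black — skip
db black
Every edge goes to a white or black vertex — no back edge, so the graph is acyclic.

No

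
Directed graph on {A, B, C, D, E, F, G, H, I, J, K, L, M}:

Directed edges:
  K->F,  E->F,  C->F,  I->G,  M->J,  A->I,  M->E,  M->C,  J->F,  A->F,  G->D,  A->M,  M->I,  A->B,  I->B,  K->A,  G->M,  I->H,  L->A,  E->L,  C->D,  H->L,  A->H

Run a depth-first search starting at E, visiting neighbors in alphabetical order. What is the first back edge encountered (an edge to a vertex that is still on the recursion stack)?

DFS from E (visiting neighbors in alphabetical order); mark gray on enter, black on exit:
E gray
  F gray
  F black
  L gray
    A gray
      B gray
      B black
      A→F: F black — skip
      H gray
        H→L: L is gray → back edge
First back edge: H → L.

H->L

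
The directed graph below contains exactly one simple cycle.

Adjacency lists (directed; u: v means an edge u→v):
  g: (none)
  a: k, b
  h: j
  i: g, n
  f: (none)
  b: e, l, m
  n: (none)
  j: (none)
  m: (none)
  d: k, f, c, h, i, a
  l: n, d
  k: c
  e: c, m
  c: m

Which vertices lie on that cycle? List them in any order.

a, b, d, l

DFS with gray/black marking from l:
l gray
  n gray
  n black
  d gray
    k gray
      c gray
        m gray
        m black
      c black
    k black
    f gray
    f black
    d→c: c black — skip
    h gray
      j gray
      j black
    h black
    i gray
      g gray
      g black
      i→n: n black — skip
    i black
    a gray
      a→k: k black — skip
      b gray
        e gray
          e→c: c black — skip
          e→m: m black — skip
        e black
        b→l: l is gray → back edge
Back edge closes the cycle l → d → a → b → l; its vertices are {a, b, d, l}.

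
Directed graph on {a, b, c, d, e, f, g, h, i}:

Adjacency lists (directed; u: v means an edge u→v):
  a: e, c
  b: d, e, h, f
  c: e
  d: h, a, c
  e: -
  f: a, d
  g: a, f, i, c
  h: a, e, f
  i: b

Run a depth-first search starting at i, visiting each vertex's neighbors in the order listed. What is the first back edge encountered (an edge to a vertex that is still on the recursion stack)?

f->d

DFS from i (visiting each vertex's neighbors in the order listed); mark gray on enter, black on exit:
i gray
  b gray
    d gray
      h gray
        a gray
          e gray
          e black
          c gray
            c→e: e black — skip
          c black
        a black
        h→e: e black — skip
        f gray
          f→a: a black — skip
          f→d: d is gray → back edge
First back edge: f → d.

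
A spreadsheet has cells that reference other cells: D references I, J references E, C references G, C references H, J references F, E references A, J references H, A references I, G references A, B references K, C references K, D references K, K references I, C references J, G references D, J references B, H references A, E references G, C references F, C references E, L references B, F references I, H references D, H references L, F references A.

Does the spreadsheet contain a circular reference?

DFS with white/gray/black marking, starting from A:
A gray
  I gray
  I black
A black
B gray
  K gray
    K→I: I black — skip
  K black
B black
C gray
  E gray
    E→A: A black — skip
    G gray
      G→A: A black — skip
      D gray
        D→I: I black — skip
        D→K: K black — skip
      D black
    G black
  E black
  C→K: K black — skip
  J gray
    J→E: E black — skip
    F gray
      F→I: I black — skip
      F→A: A black — skip
    F black
    J→B: B black — skip
    H gray
      H→D: D black — skip
      H→A: A black — skip
      L gray
        L→B: B black — skip
      L black
    H black
  J black
  C→F: F black — skip
  C→H: H black — skip
  C→G: G black — skip
C black
Every edge goes to a white or black vertex — no back edge, so the graph is acyclic.

No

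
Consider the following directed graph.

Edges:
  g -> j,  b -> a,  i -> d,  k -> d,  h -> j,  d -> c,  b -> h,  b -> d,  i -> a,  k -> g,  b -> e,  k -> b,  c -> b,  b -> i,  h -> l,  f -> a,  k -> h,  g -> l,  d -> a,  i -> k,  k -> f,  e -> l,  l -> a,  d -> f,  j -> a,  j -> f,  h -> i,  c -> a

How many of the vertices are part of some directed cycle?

6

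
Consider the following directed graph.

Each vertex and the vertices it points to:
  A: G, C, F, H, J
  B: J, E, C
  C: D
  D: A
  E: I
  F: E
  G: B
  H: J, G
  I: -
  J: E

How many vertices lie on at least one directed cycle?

6

A vertex is on a directed cycle iff it belongs to a strongly connected component of size ≥ 2 (or has a self-loop).
The vertices on cycles are {A, B, C, D, G, H} — 6 in total.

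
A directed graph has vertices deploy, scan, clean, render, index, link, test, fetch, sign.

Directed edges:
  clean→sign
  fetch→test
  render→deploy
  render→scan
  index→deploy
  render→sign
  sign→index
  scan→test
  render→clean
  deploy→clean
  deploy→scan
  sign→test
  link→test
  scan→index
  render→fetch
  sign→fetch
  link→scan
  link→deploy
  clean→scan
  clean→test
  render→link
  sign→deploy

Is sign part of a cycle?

Yes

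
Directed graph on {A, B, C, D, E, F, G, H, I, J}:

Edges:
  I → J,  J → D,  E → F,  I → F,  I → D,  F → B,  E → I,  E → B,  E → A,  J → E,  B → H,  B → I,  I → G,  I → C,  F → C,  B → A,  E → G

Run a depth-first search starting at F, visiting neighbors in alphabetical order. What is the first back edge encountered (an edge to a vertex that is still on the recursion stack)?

I->F

DFS from F (visiting neighbors in alphabetical order); mark gray on enter, black on exit:
F gray
  B gray
    A gray
    A black
    H gray
    H black
    I gray
      C gray
      C black
      D gray
      D black
      I→F: F is gray → back edge
First back edge: I → F.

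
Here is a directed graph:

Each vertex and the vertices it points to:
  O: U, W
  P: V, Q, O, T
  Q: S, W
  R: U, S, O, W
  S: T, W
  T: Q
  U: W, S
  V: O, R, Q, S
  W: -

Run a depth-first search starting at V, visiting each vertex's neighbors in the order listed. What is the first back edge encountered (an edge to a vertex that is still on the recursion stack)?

Q→S

DFS from V (visiting each vertex's neighbors in the order listed); mark gray on enter, black on exit:
V gray
  O gray
    U gray
      W gray
      W black
      S gray
        T gray
          Q gray
            Q→S: S is gray → back edge
First back edge: Q → S.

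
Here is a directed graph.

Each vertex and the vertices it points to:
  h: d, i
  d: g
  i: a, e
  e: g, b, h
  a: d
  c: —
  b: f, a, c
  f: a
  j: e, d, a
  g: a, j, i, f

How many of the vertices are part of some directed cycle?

9

A vertex is on a directed cycle iff it belongs to a strongly connected component of size ≥ 2 (or has a self-loop).
The vertices on cycles are {a, b, d, e, f, g, h, i, j} — 9 in total.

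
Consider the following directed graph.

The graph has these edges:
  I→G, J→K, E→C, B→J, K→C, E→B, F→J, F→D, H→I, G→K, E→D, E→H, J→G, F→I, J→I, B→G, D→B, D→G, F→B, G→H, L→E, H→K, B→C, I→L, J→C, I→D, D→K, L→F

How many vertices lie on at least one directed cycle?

9

A vertex is on a directed cycle iff it belongs to a strongly connected component of size ≥ 2 (or has a self-loop).
The vertices on cycles are {B, D, E, F, G, H, I, J, L} — 9 in total.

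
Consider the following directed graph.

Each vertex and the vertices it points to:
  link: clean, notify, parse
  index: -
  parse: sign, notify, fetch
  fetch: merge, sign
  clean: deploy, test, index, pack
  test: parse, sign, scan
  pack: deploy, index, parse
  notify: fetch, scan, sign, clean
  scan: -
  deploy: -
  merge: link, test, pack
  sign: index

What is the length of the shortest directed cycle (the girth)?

4

For each vertex v, BFS finds the shortest path from v back to v.
The shortest such closed walk is merge → pack → parse → fetch → merge, length 4.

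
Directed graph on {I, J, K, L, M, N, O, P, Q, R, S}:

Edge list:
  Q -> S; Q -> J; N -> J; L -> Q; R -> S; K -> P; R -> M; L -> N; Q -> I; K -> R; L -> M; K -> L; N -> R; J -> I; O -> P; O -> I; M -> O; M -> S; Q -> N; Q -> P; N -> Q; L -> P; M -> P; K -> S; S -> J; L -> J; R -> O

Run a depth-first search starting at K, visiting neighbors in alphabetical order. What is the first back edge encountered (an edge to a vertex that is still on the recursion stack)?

Q→N

DFS from K (visiting neighbors in alphabetical order); mark gray on enter, black on exit:
K gray
  L gray
    J gray
      I gray
      I black
    J black
    M gray
      O gray
        O→I: I black — skip
        P gray
        P black
      O black
      M→P: P black — skip
      S gray
        S→J: J black — skip
      S black
    M black
    N gray
      N→J: J black — skip
      Q gray
        Q→I: I black — skip
        Q→J: J black — skip
        Q→N: N is gray → back edge
First back edge: Q → N.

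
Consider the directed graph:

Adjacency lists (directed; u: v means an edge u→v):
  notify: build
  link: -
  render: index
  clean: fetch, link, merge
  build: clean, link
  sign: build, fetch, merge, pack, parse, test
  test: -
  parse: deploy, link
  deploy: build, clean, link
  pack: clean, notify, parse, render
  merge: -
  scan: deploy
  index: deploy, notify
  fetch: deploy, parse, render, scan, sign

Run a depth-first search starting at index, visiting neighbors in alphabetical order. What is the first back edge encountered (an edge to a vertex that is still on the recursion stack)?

DFS from index (visiting neighbors in alphabetical order); mark gray on enter, black on exit:
index gray
  deploy gray
    build gray
      clean gray
        fetch gray
          fetch→deploy: deploy is gray → back edge
First back edge: fetch → deploy.

fetch->deploy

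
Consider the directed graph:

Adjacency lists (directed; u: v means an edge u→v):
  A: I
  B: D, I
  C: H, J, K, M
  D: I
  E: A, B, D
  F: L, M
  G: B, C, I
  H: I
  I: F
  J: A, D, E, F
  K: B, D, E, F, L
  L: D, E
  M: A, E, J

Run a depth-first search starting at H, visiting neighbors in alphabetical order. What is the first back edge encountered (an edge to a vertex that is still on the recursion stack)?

D->I

DFS from H (visiting neighbors in alphabetical order); mark gray on enter, black on exit:
H gray
  I gray
    F gray
      L gray
        D gray
          D→I: I is gray → back edge
First back edge: D → I.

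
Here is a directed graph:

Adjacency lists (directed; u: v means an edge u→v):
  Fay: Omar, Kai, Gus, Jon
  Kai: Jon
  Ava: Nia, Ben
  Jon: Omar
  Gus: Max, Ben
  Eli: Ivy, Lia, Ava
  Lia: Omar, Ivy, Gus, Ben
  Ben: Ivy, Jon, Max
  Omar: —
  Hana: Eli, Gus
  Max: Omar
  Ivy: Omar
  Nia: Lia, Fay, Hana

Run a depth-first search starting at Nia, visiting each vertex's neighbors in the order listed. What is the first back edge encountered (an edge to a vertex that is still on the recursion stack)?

Ava→Nia

DFS from Nia (visiting each vertex's neighbors in the order listed); mark gray on enter, black on exit:
Nia gray
  Lia gray
    Omar gray
    Omar black
    Ivy gray
      Ivy→Omar: Omar black — skip
    Ivy black
    Gus gray
      Max gray
        Max→Omar: Omar black — skip
      Max black
      Ben gray
        Ben→Ivy: Ivy black — skip
        Jon gray
          Jon→Omar: Omar black — skip
        Jon black
        Ben→Max: Max black — skip
      Ben black
    Gus black
    Lia→Ben: Ben black — skip
  Lia black
  Fay gray
    Fay→Omar: Omar black — skip
    Kai gray
      Kai→Jon: Jon black — skip
    Kai black
    Fay→Gus: Gus black — skip
    Fay→Jon: Jon black — skip
  Fay black
  Hana gray
    Eli gray
      Eli→Ivy: Ivy black — skip
      Eli→Lia: Lia black — skip
      Ava gray
        Ava→Nia: Nia is gray → back edge
First back edge: Ava → Nia.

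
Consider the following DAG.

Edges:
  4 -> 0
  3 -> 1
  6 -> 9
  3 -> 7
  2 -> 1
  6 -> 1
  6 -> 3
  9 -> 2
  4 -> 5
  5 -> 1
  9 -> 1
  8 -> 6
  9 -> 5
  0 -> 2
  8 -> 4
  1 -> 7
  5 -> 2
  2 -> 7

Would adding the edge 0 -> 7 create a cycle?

No

Adding 0→7 creates a cycle iff 7 can already reach 0.
Explore from 7: no path reaches 0. The graph stays acyclic.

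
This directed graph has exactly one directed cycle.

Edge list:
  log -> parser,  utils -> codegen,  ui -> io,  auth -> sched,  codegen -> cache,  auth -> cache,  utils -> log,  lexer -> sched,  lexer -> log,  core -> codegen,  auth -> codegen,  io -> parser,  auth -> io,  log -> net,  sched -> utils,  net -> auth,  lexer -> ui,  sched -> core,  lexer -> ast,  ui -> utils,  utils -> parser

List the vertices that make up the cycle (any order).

DFS with gray/black marking from log:
log gray
  parser gray
  parser black
  net gray
    auth gray
      codegen gray
        cache gray
        cache black
      codegen black
      auth→cache: cache black — skip
      sched gray
        utils gray
          utils→codegen: codegen black — skip
          utils→parser: parser black — skip
          utils→log: log is gray → back edge
Back edge closes the cycle log → net → auth → sched → utils → log; its vertices are {log, net, auth, sched, utils}.

log, net, auth, sched, utils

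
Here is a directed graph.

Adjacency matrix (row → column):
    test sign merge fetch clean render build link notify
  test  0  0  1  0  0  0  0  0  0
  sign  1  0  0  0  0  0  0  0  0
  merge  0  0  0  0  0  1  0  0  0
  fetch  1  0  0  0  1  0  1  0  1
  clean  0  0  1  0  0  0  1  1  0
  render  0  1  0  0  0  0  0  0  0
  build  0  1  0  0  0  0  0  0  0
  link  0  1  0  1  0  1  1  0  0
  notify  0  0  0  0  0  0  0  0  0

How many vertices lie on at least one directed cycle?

7

A vertex is on a directed cycle iff it belongs to a strongly connected component of size ≥ 2 (or has a self-loop).
The vertices on cycles are {link, sign, test, clean, fetch, merge, render} — 7 in total.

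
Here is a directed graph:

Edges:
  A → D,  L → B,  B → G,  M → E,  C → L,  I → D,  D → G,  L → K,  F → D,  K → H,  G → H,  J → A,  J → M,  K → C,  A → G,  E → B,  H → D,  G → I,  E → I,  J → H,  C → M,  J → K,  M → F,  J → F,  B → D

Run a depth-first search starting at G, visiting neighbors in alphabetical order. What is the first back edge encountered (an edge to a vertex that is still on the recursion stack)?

DFS from G (visiting neighbors in alphabetical order); mark gray on enter, black on exit:
G gray
  H gray
    D gray
      D→G: G is gray → back edge
First back edge: D → G.

D->G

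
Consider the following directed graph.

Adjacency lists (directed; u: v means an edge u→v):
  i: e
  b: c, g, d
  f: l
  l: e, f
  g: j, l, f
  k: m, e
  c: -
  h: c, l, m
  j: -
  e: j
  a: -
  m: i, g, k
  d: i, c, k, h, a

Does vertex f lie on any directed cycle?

Yes

f is on a cycle iff f can reach itself via ≥1 edge.
f → l → f — yes.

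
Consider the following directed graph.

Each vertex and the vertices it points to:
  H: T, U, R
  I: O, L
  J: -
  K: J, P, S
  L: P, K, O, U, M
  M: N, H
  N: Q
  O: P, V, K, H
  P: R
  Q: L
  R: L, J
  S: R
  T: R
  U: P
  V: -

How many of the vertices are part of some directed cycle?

A vertex is on a directed cycle iff it belongs to a strongly connected component of size ≥ 2 (or has a self-loop).
The vertices on cycles are {H, K, L, M, N, O, P, Q, R, S, T, U} — 12 in total.

12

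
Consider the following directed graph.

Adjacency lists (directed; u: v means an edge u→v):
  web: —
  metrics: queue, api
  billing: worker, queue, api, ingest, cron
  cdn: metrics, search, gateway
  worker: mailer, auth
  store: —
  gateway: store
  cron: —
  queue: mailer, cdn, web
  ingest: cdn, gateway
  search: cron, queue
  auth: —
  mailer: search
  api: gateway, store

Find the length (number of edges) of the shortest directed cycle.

For each vertex v, BFS finds the shortest path from v back to v.
The shortest such closed walk is queue → cdn → metrics → queue, length 3.

3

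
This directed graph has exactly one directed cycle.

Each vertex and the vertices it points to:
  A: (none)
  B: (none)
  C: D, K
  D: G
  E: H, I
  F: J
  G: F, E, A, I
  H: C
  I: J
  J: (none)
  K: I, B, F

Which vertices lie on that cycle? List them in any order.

DFS with gray/black marking from C:
C gray
  D gray
    G gray
      F gray
        J gray
        J black
      F black
      E gray
        H gray
          H→C: C is gray → back edge
Back edge closes the cycle C → D → G → E → H → C; its vertices are {C, D, E, G, H}.

C, D, E, G, H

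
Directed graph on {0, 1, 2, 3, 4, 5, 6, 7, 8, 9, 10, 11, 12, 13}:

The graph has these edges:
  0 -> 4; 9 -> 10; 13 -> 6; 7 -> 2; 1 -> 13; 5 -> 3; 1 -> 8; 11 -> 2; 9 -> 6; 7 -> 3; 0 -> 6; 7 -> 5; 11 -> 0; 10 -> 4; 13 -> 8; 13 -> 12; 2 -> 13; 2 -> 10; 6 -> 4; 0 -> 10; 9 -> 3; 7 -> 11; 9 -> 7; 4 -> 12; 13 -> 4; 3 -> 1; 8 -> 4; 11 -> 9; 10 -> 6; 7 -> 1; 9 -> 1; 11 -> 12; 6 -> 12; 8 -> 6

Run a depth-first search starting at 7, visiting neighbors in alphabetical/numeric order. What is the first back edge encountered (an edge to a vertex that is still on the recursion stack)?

9→7

DFS from 7 (visiting neighbors in alphabetical/numeric order); mark gray on enter, black on exit:
7 gray
  1 gray
    8 gray
      4 gray
        12 gray
        12 black
      4 black
      6 gray
        6→4: 4 black — skip
        6→12: 12 black — skip
      6 black
    8 black
    13 gray
      13→4: 4 black — skip
      13→6: 6 black — skip
      13→8: 8 black — skip
      13→12: 12 black — skip
    13 black
  1 black
  2 gray
    10 gray
      10→4: 4 black — skip
      10→6: 6 black — skip
    10 black
    2→13: 13 black — skip
  2 black
  3 gray
    3→1: 1 black — skip
  3 black
  5 gray
    5→3: 3 black — skip
  5 black
  11 gray
    0 gray
      0→4: 4 black — skip
      0→6: 6 black — skip
      0→10: 10 black — skip
    0 black
    11→2: 2 black — skip
    9 gray
      9→1: 1 black — skip
      9→3: 3 black — skip
      9→6: 6 black — skip
      9→7: 7 is gray → back edge
First back edge: 9 → 7.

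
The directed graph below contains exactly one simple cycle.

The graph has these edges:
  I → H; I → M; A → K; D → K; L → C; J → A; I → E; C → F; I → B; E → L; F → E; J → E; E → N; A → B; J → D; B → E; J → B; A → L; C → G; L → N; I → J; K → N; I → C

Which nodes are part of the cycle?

DFS with gray/black marking from C:
C gray
  F gray
    E gray
      L gray
        L→C: C is gray → back edge
Back edge closes the cycle C → F → E → L → C; its vertices are {C, E, F, L}.

C, E, F, L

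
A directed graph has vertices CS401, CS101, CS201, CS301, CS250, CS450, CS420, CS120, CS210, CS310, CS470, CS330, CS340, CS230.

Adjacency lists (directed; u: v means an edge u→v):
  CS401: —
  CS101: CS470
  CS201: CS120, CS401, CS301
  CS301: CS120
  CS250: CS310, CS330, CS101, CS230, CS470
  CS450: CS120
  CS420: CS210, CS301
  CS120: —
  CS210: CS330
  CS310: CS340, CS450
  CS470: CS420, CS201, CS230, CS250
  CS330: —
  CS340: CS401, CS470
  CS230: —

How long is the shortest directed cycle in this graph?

For each vertex v, BFS finds the shortest path from v back to v.
The shortest such closed walk is CS470 → CS250 → CS470, length 2.

2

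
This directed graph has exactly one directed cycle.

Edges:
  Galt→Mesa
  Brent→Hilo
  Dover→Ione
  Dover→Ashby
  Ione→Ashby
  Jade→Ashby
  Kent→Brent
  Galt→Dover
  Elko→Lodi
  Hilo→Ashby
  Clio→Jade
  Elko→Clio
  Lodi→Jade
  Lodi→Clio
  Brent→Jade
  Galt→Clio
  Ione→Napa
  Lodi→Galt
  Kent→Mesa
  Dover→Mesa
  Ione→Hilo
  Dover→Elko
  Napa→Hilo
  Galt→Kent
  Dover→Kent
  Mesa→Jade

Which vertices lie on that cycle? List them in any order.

DFS with gray/black marking from Galt:
Galt gray
  Mesa gray
    Jade gray
      Ashby gray
      Ashby black
    Jade black
  Mesa black
  Clio gray
    Clio→Jade: Jade black — skip
  Clio black
  Kent gray
    Brent gray
      Brent→Jade: Jade black — skip
      Hilo gray
        Hilo→Ashby: Ashby black — skip
      Hilo black
    Brent black
    Kent→Mesa: Mesa black — skip
  Kent black
  Dover gray
    Dover→Kent: Kent black — skip
    Elko gray
      Lodi gray
        Lodi→Jade: Jade black — skip
        Lodi→Galt: Galt is gray → back edge
Back edge closes the cycle Galt → Dover → Elko → Lodi → Galt; its vertices are {Elko, Galt, Lodi, Dover}.

Elko, Galt, Lodi, Dover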